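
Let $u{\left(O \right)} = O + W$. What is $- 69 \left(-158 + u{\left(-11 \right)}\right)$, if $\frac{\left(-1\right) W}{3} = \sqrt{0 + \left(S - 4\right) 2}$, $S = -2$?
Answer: $11661 + 414 i \sqrt{3} \approx 11661.0 + 717.07 i$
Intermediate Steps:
$W = - 6 i \sqrt{3}$ ($W = - 3 \sqrt{0 + \left(-2 - 4\right) 2} = - 3 \sqrt{0 - 12} = - 3 \sqrt{-12} = - 3 \cdot 2 i \sqrt{3} = - 6 i \sqrt{3} \approx - 10.392 i$)
$u{\left(O \right)} = O - 6 i \sqrt{3}$
$- 69 \left(-158 + u{\left(-11 \right)}\right) = - 69 \left(-158 - \left(11 + 6 i \sqrt{3}\right)\right) = - 69 \left(-169 - 6 i \sqrt{3}\right) = 11661 + 414 i \sqrt{3}$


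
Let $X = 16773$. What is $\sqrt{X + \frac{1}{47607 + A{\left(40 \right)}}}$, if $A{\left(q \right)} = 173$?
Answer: $\frac{\sqrt{9572889525245}}{23890} \approx 129.51$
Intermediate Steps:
$\sqrt{X + \frac{1}{47607 + A{\left(40 \right)}}} = \sqrt{16773 + \frac{1}{47607 + 173}} = \sqrt{16773 + \frac{1}{47780}} = \sqrt{\frac{801413941}{47780}} = \frac{\sqrt{9572889525245}}{23890}$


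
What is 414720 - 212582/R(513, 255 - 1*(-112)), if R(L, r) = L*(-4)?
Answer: 425609011/1026 ≈ 4.1482e+5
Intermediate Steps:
R(L, r) = -4*L
414720 - 212582/R(513, 255 - 1*(-112)) = 414720 - 212582/((-4*513)) = 414720 - 212582/(-2052) = 414720 - 212582*(-1)/2052 = 414720 - 1*(-106291/1026) = 414720 + 106291/1026 = 425609011/1026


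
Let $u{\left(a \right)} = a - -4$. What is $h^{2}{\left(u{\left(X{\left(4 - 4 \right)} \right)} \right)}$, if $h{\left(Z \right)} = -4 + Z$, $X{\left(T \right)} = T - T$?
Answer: $0$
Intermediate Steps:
$X{\left(T \right)} = 0$
$u{\left(a \right)} = 4 + a$ ($u{\left(a \right)} = a + 4 = 4 + a$)
$h^{2}{\left(u{\left(X{\left(4 - 4 \right)} \right)} \right)} = \left(-4 + \left(4 + 0\right)\right)^{2} = \left(-4 + 4\right)^{2} = 0^{2} = 0$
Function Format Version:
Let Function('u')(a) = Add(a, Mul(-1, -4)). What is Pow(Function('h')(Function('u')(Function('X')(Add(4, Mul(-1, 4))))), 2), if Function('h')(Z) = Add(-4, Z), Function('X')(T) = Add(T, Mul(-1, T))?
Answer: 0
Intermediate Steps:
Function('X')(T) = 0
Function('u')(a) = Add(4, a) (Function('u')(a) = Add(a, 4) = Add(4, a))
Pow(Function('h')(Function('u')(Function('X')(Add(4, Mul(-1, 4))))), 2) = Pow(Add(-4, Add(4, 0)), 2) = Pow(Add(-4, 4), 2) = Pow(0, 2) = 0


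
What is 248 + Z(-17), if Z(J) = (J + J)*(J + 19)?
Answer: 180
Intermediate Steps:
Z(J) = 2*J*(19 + J) (Z(J) = (2*J)*(19 + J) = 2*J*(19 + J))
248 + Z(-17) = 248 + 2*(-17)*(19 - 17) = 248 + 2*(-17)*2 = 248 - 68 = 180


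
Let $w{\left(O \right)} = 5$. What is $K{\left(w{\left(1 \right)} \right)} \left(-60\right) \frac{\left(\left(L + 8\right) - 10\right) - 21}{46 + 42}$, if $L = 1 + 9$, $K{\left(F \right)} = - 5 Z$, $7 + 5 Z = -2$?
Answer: $\frac{1755}{22} \approx 79.773$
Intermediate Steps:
$Z = - \frac{9}{5}$ ($Z = - \frac{7}{5} + \frac{1}{5} \left(-2\right) = - \frac{7}{5} - \frac{2}{5} = - \frac{9}{5} \approx -1.8$)
$K{\left(F \right)} = 9$ ($K{\left(F \right)} = \left(-5\right) \left(- \frac{9}{5}\right) = 9$)
$L = 10$
$K{\left(w{\left(1 \right)} \right)} \left(-60\right) \frac{\left(\left(L + 8\right) - 10\right) - 21}{46 + 42} = 9 \left(-60\right) \frac{\left(\left(10 + 8\right) - 10\right) - 21}{46 + 42} = - 540 \frac{\left(18 - 10\right) - 21}{88} = - 540 \left(8 - 21\right) \frac{1}{88} = - 540 \left(\left(-13\right) \frac{1}{88}\right) = \left(-540\right) \left(- \frac{13}{88}\right) = \frac{1755}{22}$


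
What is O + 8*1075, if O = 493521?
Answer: 502121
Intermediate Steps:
O + 8*1075 = 493521 + 8*1075 = 493521 + 8600 = 502121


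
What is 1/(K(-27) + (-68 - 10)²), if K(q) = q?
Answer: 1/6057 ≈ 0.00016510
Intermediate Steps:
1/(K(-27) + (-68 - 10)²) = 1/(-27 + (-68 - 10)²) = 1/(-27 + (-78)²) = 1/(-27 + 6084) = 1/6057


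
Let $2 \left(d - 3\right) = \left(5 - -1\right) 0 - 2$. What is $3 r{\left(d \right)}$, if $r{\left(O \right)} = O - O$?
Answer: $0$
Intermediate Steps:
$d = 2$ ($d = 3 + \frac{\left(5 - -1\right) 0 - 2}{2} = 3 + \frac{\left(5 + 1\right) 0 - 2}{2} = 3 + \frac{6 \cdot 0 - 2}{2} = 3 + \frac{0 - 2}{2} = 3 + \frac{1}{2} \left(-2\right) = 3 - 1 = 2$)
$r{\left(O \right)} = 0$
$3 r{\left(d \right)} = 3 \cdot 0 = 0$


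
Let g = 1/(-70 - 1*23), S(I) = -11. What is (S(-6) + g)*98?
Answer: -100352/93 ≈ -1079.1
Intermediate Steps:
g = -1/93 (g = 1/(-70 - 23) = 1/(-93) = -1/93 ≈ -0.010753)
(S(-6) + g)*98 = (-11 - 1/93)*98 = -1024/93*98 = -100352/93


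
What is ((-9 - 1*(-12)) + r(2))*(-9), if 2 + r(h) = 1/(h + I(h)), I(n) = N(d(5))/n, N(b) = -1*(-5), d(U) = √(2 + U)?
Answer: -11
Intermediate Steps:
N(b) = 5
I(n) = 5/n
r(h) = -2 + 1/(h + 5/h)
((-9 - 1*(-12)) + r(2))*(-9) = ((-9 - 1*(-12)) + (-10 + 2 - 2*2²)/(5 + 2²))*(-9) = ((-9 + 12) + (-10 + 2 - 2*4)/(5 + 4))*(-9) = (3 + (-10 + 2 - 8)/9)*(-9) = (3 + (⅑)*(-16))*(-9) = (3 - 16/9)*(-9) = (11/9)*(-9) = -11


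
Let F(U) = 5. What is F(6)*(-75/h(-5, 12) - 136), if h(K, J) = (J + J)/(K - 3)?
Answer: -555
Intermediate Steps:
h(K, J) = 2*J/(-3 + K) (h(K, J) = (2*J)/(-3 + K) = 2*J/(-3 + K))
F(6)*(-75/h(-5, 12) - 136) = 5*(-75/(2*12/(-3 - 5)) - 136) = 5*(-75/(2*12/(-8)) - 136) = 5*(-75/(2*12*(-⅛)) - 136) = 5*(-75/(-3) - 136) = 5*(-75*(-⅓) - 136) = 5*(25 - 136) = 5*(-111) = -555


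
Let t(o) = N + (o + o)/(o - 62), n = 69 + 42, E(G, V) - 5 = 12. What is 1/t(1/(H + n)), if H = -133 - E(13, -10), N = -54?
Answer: -2419/130624 ≈ -0.018519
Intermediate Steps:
E(G, V) = 17 (E(G, V) = 5 + 12 = 17)
n = 111
H = -150 (H = -133 - 1*17 = -133 - 17 = -150)
t(o) = -54 + 2*o/(-62 + o) (t(o) = -54 + (o + o)/(o - 62) = -54 + (2*o)/(-62 + o) = -54 + 2*o/(-62 + o))
1/t(1/(H + n)) = 1/(4*(837 - 13/(-150 + 111))/(-62 + 1/(-150 + 111))) = 1/(4*(837 - 13/(-39))/(-62 + 1/(-39))) = 1/(4*(837 - 13*(-1/39))/(-62 - 1/39)) = 1/(4*(837 + ⅓)/(-2419/39)) = 1/(4*(-39/2419)*(2512/3)) = 1/(-130624/2419) = -2419/130624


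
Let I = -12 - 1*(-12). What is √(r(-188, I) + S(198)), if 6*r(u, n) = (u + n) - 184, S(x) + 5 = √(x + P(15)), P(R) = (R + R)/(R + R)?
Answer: √(-67 + √199) ≈ 7.2728*I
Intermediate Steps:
P(R) = 1 (P(R) = (2*R)/((2*R)) = (2*R)*(1/(2*R)) = 1)
S(x) = -5 + √(1 + x) (S(x) = -5 + √(x + 1) = -5 + √(1 + x))
I = 0 (I = -12 + 12 = 0)
r(u, n) = -92/3 + n/6 + u/6 (r(u, n) = ((u + n) - 184)/6 = ((n + u) - 184)/6 = (-184 + n + u)/6 = -92/3 + n/6 + u/6)
√(r(-188, I) + S(198)) = √((-92/3 + (⅙)*0 + (⅙)*(-188)) + (-5 + √(1 + 198))) = √((-92/3 + 0 - 94/3) + (-5 + √199)) = √(-62 + (-5 + √199)) = √(-67 + √199)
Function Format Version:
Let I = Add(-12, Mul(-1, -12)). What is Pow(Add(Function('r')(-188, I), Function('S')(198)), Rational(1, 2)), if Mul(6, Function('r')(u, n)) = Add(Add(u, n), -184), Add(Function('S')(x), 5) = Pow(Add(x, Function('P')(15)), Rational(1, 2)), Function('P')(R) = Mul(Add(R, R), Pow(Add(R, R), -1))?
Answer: Pow(Add(-67, Pow(199, Rational(1, 2))), Rational(1, 2)) ≈ Mul(7.2728, I)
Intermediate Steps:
Function('P')(R) = 1 (Function('P')(R) = Mul(Mul(2, R), Pow(Mul(2, R), -1)) = Mul(Mul(2, R), Mul(Rational(1, 2), Pow(R, -1))) = 1)
Function('S')(x) = Add(-5, Pow(Add(1, x), Rational(1, 2))) (Function('S')(x) = Add(-5, Pow(Add(x, 1), Rational(1, 2))) = Add(-5, Pow(Add(1, x), Rational(1, 2))))
I = 0 (I = Add(-12, 12) = 0)
Function('r')(u, n) = Add(Rational(-92, 3), Mul(Rational(1, 6), n), Mul(Rational(1, 6), u)) (Function('r')(u, n) = Mul(Rational(1, 6), Add(Add(u, n), -184)) = Mul(Rational(1, 6), Add(Add(n, u), -184)) = Mul(Rational(1, 6), Add(-184, n, u)) = Add(Rational(-92, 3), Mul(Rational(1, 6), n), Mul(Rational(1, 6), u)))
Pow(Add(Function('r')(-188, I), Function('S')(198)), Rational(1, 2)) = Pow(Add(Add(Rational(-92, 3), Mul(Rational(1, 6), 0), Mul(Rational(1, 6), -188)), Add(-5, Pow(Add(1, 198), Rational(1, 2)))), Rational(1, 2)) = Pow(Add(Add(Rational(-92, 3), 0, Rational(-94, 3)), Add(-5, Pow(199, Rational(1, 2)))), Rational(1, 2)) = Pow(Add(-62, Add(-5, Pow(199, Rational(1, 2)))), Rational(1, 2)) = Pow(Add(-67, Pow(199, Rational(1, 2))), Rational(1, 2))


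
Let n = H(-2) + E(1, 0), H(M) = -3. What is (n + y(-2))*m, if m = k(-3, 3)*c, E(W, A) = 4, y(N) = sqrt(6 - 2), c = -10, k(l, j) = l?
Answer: 90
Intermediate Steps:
y(N) = 2 (y(N) = sqrt(4) = 2)
m = 30 (m = -3*(-10) = 30)
n = 1 (n = -3 + 4 = 1)
(n + y(-2))*m = (1 + 2)*30 = 3*30 = 90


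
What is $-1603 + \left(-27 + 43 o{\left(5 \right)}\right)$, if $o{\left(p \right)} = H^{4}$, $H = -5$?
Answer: $25245$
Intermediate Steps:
$o{\left(p \right)} = 625$ ($o{\left(p \right)} = \left(-5\right)^{4} = 625$)
$-1603 + \left(-27 + 43 o{\left(5 \right)}\right) = -1603 + \left(-27 + 43 \cdot 625\right) = -1603 + \left(-27 + 26875\right) = -1603 + 26848 = 25245$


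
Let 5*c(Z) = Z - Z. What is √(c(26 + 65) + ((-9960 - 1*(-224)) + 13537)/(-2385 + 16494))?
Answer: √5958701/4703 ≈ 0.51904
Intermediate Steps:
c(Z) = 0 (c(Z) = (Z - Z)/5 = (⅕)*0 = 0)
√(c(26 + 65) + ((-9960 - 1*(-224)) + 13537)/(-2385 + 16494)) = √(0 + ((-9960 - 1*(-224)) + 13537)/(-2385 + 16494)) = √(0 + ((-9960 + 224) + 13537)/14109) = √(0 + (-9736 + 13537)*(1/14109)) = √(0 + 3801*(1/14109)) = √(0 + 1267/4703) = √(1267/4703) = √5958701/4703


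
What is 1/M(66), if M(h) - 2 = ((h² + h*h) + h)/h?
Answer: 1/135 ≈ 0.0074074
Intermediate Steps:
M(h) = 2 + (h + 2*h²)/h (M(h) = 2 + ((h² + h*h) + h)/h = 2 + ((h² + h²) + h)/h = 2 + (2*h² + h)/h = 2 + (h + 2*h²)/h)
1/M(66) = 1/(3 + 2*66) = 1/(3 + 132) = 1/135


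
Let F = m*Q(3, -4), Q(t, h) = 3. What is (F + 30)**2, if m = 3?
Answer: 1521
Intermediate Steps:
F = 9 (F = 3*3 = 9)
(F + 30)**2 = (9 + 30)**2 = 39**2 = 1521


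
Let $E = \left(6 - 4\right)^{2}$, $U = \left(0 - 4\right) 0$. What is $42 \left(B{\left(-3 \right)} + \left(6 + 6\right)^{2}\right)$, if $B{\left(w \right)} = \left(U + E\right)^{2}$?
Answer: $6720$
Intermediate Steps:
$U = 0$ ($U = \left(-4\right) 0 = 0$)
$E = 4$ ($E = 2^{2} = 4$)
$B{\left(w \right)} = 16$ ($B{\left(w \right)} = \left(0 + 4\right)^{2} = 4^{2} = 16$)
$42 \left(B{\left(-3 \right)} + \left(6 + 6\right)^{2}\right) = 42 \left(16 + \left(6 + 6\right)^{2}\right) = 42 \left(16 + 12^{2}\right) = 42 \left(16 + 144\right) = 42 \cdot 160 = 6720$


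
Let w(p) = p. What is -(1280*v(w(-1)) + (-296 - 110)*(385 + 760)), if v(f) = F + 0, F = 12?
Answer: 449510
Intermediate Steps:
v(f) = 12 (v(f) = 12 + 0 = 12)
-(1280*v(w(-1)) + (-296 - 110)*(385 + 760)) = -(1280*12 + (-296 - 110)*(385 + 760)) = -(15360 - 406*1145) = -(15360 - 464870) = -1*(-449510) = 449510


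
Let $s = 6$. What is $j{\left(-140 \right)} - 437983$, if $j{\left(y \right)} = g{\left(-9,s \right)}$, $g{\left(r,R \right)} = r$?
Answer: $-437992$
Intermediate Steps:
$j{\left(y \right)} = -9$
$j{\left(-140 \right)} - 437983 = -9 - 437983 = -437992$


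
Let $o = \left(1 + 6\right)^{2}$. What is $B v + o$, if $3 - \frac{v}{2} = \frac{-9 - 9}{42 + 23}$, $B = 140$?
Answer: $\frac{12565}{13} \approx 966.54$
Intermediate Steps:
$o = 49$ ($o = 7^{2} = 49$)
$v = \frac{426}{65}$ ($v = 6 - 2 \frac{-9 - 9}{42 + 23} = 6 - 2 \left(- \frac{18}{65}\right) = 6 - 2 \left(\left(-18\right) \frac{1}{65}\right) = 6 - - \frac{36}{65} = 6 + \frac{36}{65} = \frac{426}{65} \approx 6.5538$)
$B v + o = 140 \cdot \frac{426}{65} + 49 = \frac{11928}{13} + 49 = \frac{12565}{13}$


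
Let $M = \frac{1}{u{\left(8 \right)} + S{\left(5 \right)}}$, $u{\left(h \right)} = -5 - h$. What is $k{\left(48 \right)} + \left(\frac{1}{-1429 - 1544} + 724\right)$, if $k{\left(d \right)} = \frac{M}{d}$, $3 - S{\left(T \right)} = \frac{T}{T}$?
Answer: $\frac{126276795}{174416} \approx 724.0$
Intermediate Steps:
$S{\left(T \right)} = 2$ ($S{\left(T \right)} = 3 - \frac{T}{T} = 3 - 1 = 2$)
$M = - \frac{1}{11}$ ($M = \frac{1}{\left(-5 - 8\right) + 2} = \frac{1}{-13 + 2} = \frac{1}{-11} = - \frac{1}{11} \approx -0.090909$)
$k{\left(d \right)} = - \frac{1}{11 d}$
$k{\left(48 \right)} + \left(\frac{1}{-1429 - 1544} + 724\right) = - \frac{1}{11 \cdot 48} + \left(\frac{1}{-1429 - 1544} + 724\right) = \left(- \frac{1}{11}\right) \frac{1}{48} + \left(\frac{1}{-2973} + 724\right) = - \frac{1}{528} + \left(- \frac{1}{2973} + 724\right) = - \frac{1}{528} + \frac{2152451}{2973} = \frac{126276795}{174416}$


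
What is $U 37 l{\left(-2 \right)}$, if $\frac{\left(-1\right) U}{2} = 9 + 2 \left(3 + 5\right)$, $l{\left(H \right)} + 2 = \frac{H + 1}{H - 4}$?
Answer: $\frac{10175}{3} \approx 3391.7$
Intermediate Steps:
$l{\left(H \right)} = -2 + \frac{1 + H}{-4 + H}$ ($l{\left(H \right)} = -2 + \frac{H + 1}{H - 4} = -2 + \frac{1 + H}{-4 + H}$)
$U = -50$ ($U = - 2 \left(9 + 2 \left(3 + 5\right)\right) = - 2 \left(9 + 2 \cdot 8\right) = - 2 \left(9 + 16\right) = \left(-2\right) 25 = -50$)
$U 37 l{\left(-2 \right)} = - 50 \cdot 37 \frac{9 - -2}{-4 - 2} = - 50 \cdot 37 \frac{9 + 2}{-6} = - 50 \cdot 37 \left(\left(- \frac{1}{6}\right) 11\right) = - 50 \cdot 37 \left(- \frac{11}{6}\right) = \left(-50\right) \left(- \frac{407}{6}\right) = \frac{10175}{3}$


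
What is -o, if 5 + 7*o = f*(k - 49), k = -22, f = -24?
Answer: -1699/7 ≈ -242.71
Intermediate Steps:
o = 1699/7 (o = -5/7 + (-24*(-22 - 49))/7 = -5/7 + (-24*(-71))/7 = -5/7 + (1/7)*1704 = -5/7 + 1704/7 = 1699/7 ≈ 242.71)
-o = -1*1699/7 = -1699/7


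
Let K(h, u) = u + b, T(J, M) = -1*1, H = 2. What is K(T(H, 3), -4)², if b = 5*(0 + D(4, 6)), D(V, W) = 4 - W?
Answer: 196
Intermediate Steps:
b = -10 (b = 5*(0 + (4 - 1*6)) = 5*(0 + (4 - 6)) = 5*(0 - 2) = 5*(-2) = -10)
T(J, M) = -1
K(h, u) = -10 + u (K(h, u) = u - 10 = -10 + u)
K(T(H, 3), -4)² = (-10 - 4)² = (-14)² = 196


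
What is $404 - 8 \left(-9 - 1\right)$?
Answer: $484$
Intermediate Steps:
$404 - 8 \left(-9 - 1\right) = 404 - 8 \left(-10\right) = 404 - -80 = 404 + 80 = 484$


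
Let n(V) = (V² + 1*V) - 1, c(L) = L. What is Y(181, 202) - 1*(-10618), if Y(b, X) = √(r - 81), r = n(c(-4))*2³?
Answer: 10618 + √7 ≈ 10621.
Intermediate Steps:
n(V) = -1 + V + V² (n(V) = (V² + V) - 1 = (V + V²) - 1 = -1 + V + V²)
r = 88 (r = (-1 - 4 + (-4)²)*2³ = (-1 - 4 + 16)*8 = 11*8 = 88)
Y(b, X) = √7 (Y(b, X) = √(88 - 81) = √7)
Y(181, 202) - 1*(-10618) = √7 - 1*(-10618) = √7 + 10618 = 10618 + √7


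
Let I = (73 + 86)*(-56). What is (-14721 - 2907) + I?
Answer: -26532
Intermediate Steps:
I = -8904 (I = 159*(-56) = -8904)
(-14721 - 2907) + I = (-14721 - 2907) - 8904 = -17628 - 8904 = -26532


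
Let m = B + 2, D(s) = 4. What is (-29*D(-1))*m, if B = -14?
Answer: 1392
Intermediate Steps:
m = -12 (m = -14 + 2 = -12)
(-29*D(-1))*m = -29*4*(-12) = -116*(-12) = 1392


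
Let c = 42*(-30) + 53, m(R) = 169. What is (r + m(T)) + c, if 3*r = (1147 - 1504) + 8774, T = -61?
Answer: 5303/3 ≈ 1767.7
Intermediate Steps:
r = 8417/3 (r = ((1147 - 1504) + 8774)/3 = (-357 + 8774)/3 = (⅓)*8417 = 8417/3 ≈ 2805.7)
c = -1207 (c = -1260 + 53 = -1207)
(r + m(T)) + c = (8417/3 + 169) - 1207 = 8924/3 - 1207 = 5303/3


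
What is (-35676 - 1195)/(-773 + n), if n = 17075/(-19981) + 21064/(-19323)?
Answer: 14235629951673/299200603108 ≈ 47.579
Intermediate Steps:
n = -750820009/386092863 (n = 17075*(-1/19981) + 21064*(-1/19323) = -17075/19981 - 21064/19323 = -750820009/386092863 ≈ -1.9447)
(-35676 - 1195)/(-773 + n) = (-35676 - 1195)/(-773 - 750820009/386092863) = -36871/(-299200603108/386092863) = -36871*(-386092863/299200603108) = 14235629951673/299200603108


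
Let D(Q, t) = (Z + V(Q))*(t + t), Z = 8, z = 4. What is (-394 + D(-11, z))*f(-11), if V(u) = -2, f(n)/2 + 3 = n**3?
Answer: 923128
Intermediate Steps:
f(n) = -6 + 2*n**3
D(Q, t) = 12*t (D(Q, t) = (8 - 2)*(t + t) = 6*(2*t) = 12*t)
(-394 + D(-11, z))*f(-11) = (-394 + 12*4)*(-6 + 2*(-11)**3) = (-394 + 48)*(-6 + 2*(-1331)) = -346*(-6 - 2662) = -346*(-2668) = 923128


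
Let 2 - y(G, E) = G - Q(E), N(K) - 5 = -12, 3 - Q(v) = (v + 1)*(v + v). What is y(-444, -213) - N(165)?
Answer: -89856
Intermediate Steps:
Q(v) = 3 - 2*v*(1 + v) (Q(v) = 3 - (v + 1)*(v + v) = 3 - (1 + v)*2*v = 3 - 2*v*(1 + v))
N(K) = -7 (N(K) = 5 - 12 = -7)
y(G, E) = 5 - G - 2*E - 2*E**2 (y(G, E) = 2 - (G - (3 - 2*E - 2*E**2)) = 2 - (G + (-3 + 2*E + 2*E**2)) = 2 - (-3 + G + 2*E + 2*E**2) = 2 + (3 - G - 2*E - 2*E**2) = 5 - G - 2*E - 2*E**2)
y(-444, -213) - N(165) = (5 - 1*(-444) - 2*(-213) - 2*(-213)**2) - 1*(-7) = (5 + 444 + 426 - 2*45369) + 7 = (5 + 444 + 426 - 90738) + 7 = -89863 + 7 = -89856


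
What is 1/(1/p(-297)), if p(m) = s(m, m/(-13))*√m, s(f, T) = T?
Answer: 891*I*√33/13 ≈ 393.72*I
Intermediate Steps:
p(m) = -m^(3/2)/13 (p(m) = (m/(-13))*√m = (m*(-1/13))*√m = (-m/13)*√m = -m^(3/2)/13)
1/(1/p(-297)) = 1/(1/(-(-891)*I*√33/13)) = 1/(1/(891*I*√33/13)) = 1/(-13*I*√33/29403) = 891*I*√33/13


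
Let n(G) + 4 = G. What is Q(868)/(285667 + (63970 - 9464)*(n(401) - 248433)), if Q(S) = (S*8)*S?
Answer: -6027392/13519164549 ≈ -0.00044584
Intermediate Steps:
Q(S) = 8*S² (Q(S) = (8*S)*S = 8*S²)
n(G) = -4 + G
Q(868)/(285667 + (63970 - 9464)*(n(401) - 248433)) = (8*868²)/(285667 + (63970 - 9464)*((-4 + 401) - 248433)) = (8*753424)/(285667 + 54506*(397 - 248433)) = 6027392/(285667 + 54506*(-248036)) = 6027392/(285667 - 13519450216) = 6027392/(-13519164549) = 6027392*(-1/13519164549) = -6027392/13519164549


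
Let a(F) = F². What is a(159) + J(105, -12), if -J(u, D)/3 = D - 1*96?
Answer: 25605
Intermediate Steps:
J(u, D) = 288 - 3*D (J(u, D) = -3*(D - 1*96) = -3*(D - 96) = -3*(-96 + D) = 288 - 3*D)
a(159) + J(105, -12) = 159² + (288 - 3*(-12)) = 25281 + (288 + 36) = 25281 + 324 = 25605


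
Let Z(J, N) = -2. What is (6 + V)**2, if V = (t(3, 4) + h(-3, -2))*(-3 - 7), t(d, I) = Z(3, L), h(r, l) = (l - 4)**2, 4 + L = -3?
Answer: 111556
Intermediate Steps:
L = -7 (L = -4 - 3 = -7)
h(r, l) = (-4 + l)**2
t(d, I) = -2
V = -340 (V = (-2 + (-4 - 2)**2)*(-3 - 7) = (-2 + (-6)**2)*(-10) = (-2 + 36)*(-10) = 34*(-10) = -340)
(6 + V)**2 = (6 - 340)**2 = (-334)**2 = 111556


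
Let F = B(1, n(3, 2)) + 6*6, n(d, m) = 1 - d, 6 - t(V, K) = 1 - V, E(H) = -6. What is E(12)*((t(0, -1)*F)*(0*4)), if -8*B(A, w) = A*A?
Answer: 0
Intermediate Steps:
t(V, K) = 5 + V (t(V, K) = 6 - (1 - V) = 6 + (-1 + V) = 5 + V)
B(A, w) = -A²/8 (B(A, w) = -A*A/8 = -A²/8)
F = 287/8 (F = -⅛*1² + 6*6 = -⅛*1 + 36 = -⅛ + 36 = 287/8 ≈ 35.875)
E(12)*((t(0, -1)*F)*(0*4)) = -6*(5 + 0)*(287/8)*0*4 = -6*5*(287/8)*0 = -4305*0/4 = -6*0 = 0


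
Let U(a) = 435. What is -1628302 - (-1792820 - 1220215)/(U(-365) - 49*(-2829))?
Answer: -75474049959/46352 ≈ -1.6283e+6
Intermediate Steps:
-1628302 - (-1792820 - 1220215)/(U(-365) - 49*(-2829)) = -1628302 - (-1792820 - 1220215)/(435 - 49*(-2829)) = -1628302 - (-3013035)/(435 + 138621) = -1628302 - (-3013035)/139056 = -1628302 - 1*(-1004345/46352) = -1628302 + 1004345/46352 = -75474049959/46352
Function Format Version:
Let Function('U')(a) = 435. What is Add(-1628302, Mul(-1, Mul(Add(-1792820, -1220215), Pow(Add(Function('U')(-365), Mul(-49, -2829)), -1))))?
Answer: Rational(-75474049959, 46352) ≈ -1.6283e+6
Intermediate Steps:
Add(-1628302, Mul(-1, Mul(Add(-1792820, -1220215), Pow(Add(Function('U')(-365), Mul(-49, -2829)), -1)))) = Add(-1628302, Mul(-1, Mul(Add(-1792820, -1220215), Pow(Add(435, Mul(-49, -2829)), -1)))) = Add(-1628302, Mul(-1, Mul(-3013035, Pow(Add(435, 138621), -1)))) = Add(-1628302, Mul(-1, Mul(-3013035, Pow(139056, -1)))) = Add(-1628302, Mul(-1, Mul(-3013035, Rational(1, 139056)))) = Add(-1628302, Mul(-1, Rational(-1004345, 46352))) = Add(-1628302, Rational(1004345, 46352)) = Rational(-75474049959, 46352)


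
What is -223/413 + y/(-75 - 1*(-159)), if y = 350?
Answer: 8987/2478 ≈ 3.6267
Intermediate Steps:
-223/413 + y/(-75 - 1*(-159)) = -223/413 + 350/(-75 - 1*(-159)) = -223*1/413 + 350/(-75 + 159) = -223/413 + 350/84 = -223/413 + 350*(1/84) = -223/413 + 25/6 = 8987/2478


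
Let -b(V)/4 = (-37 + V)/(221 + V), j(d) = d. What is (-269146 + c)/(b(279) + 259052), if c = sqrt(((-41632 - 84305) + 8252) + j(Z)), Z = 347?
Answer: -16821625/16190629 + 125*I*sqrt(117338)/32381258 ≈ -1.039 + 0.0013223*I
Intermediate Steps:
b(V) = -4*(-37 + V)/(221 + V)
c = I*sqrt(117338) (c = sqrt(((-41632 - 84305) + 8252) + 347) = sqrt((-125937 + 8252) + 347) = sqrt(-117685 + 347) = sqrt(-117338) = I*sqrt(117338) ≈ 342.55*I)
(-269146 + c)/(b(279) + 259052) = (-269146 + I*sqrt(117338))/(4*(37 - 1*279)/(221 + 279) + 259052) = (-269146 + I*sqrt(117338))/(4*(37 - 279)/500 + 259052) = (-269146 + I*sqrt(117338))/(4*(1/500)*(-242) + 259052) = (-269146 + I*sqrt(117338))/(-242/125 + 259052) = (-269146 + I*sqrt(117338))/(32381258/125) = (-269146 + I*sqrt(117338))*(125/32381258) = -16821625/16190629 + 125*I*sqrt(117338)/32381258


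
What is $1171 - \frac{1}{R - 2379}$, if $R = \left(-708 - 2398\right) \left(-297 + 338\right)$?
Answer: $\frac{151907976}{129725} \approx 1171.0$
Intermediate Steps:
$R = -127346$ ($R = \left(-3106\right) 41 = -127346$)
$1171 - \frac{1}{R - 2379} = 1171 - \frac{1}{-127346 - 2379} = 1171 - \frac{1}{-129725} = 1171 - - \frac{1}{129725} = 1171 + \frac{1}{129725} = \frac{151907976}{129725}$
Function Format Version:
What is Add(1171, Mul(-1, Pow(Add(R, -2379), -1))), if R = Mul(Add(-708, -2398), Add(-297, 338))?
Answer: Rational(151907976, 129725) ≈ 1171.0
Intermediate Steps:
R = -127346 (R = Mul(-3106, 41) = -127346)
Add(1171, Mul(-1, Pow(Add(R, -2379), -1))) = Add(1171, Mul(-1, Pow(Add(-127346, -2379), -1))) = Add(1171, Mul(-1, Pow(-129725, -1))) = Add(1171, Mul(-1, Rational(-1, 129725))) = Add(1171, Rational(1, 129725)) = Rational(151907976, 129725)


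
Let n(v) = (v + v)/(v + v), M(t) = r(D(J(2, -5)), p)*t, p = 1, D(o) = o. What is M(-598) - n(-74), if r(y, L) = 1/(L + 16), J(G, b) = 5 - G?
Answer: -615/17 ≈ -36.176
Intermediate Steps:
r(y, L) = 1/(16 + L)
M(t) = t/17 (M(t) = t/(16 + 1) = t/17)
n(v) = 1 (n(v) = (2*v)/((2*v)) = (2*v)*(1/(2*v)) = 1)
M(-598) - n(-74) = (1/17)*(-598) - 1*1 = -598/17 - 1 = -615/17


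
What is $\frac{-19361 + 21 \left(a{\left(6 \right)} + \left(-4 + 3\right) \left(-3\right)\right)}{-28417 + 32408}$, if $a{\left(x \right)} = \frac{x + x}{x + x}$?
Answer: $- \frac{19277}{3991} \approx -4.8301$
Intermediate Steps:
$a{\left(x \right)} = 1$ ($a{\left(x \right)} = \frac{2 x}{2 x} = 2 x \frac{1}{2 x} = 1$)
$\frac{-19361 + 21 \left(a{\left(6 \right)} + \left(-4 + 3\right) \left(-3\right)\right)}{-28417 + 32408} = \frac{-19361 + 21 \left(1 + \left(-4 + 3\right) \left(-3\right)\right)}{-28417 + 32408} = \frac{-19361 + 21 \left(1 - -3\right)}{3991} = \left(-19361 + 21 \left(1 + 3\right)\right) \frac{1}{3991} = \left(-19361 + 21 \cdot 4\right) \frac{1}{3991} = \left(-19361 + 84\right) \frac{1}{3991} = \left(-19277\right) \frac{1}{3991} = - \frac{19277}{3991}$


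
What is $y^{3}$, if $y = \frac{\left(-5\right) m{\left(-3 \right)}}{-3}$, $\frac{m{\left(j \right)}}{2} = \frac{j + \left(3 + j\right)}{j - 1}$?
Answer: $\frac{125}{8} \approx 15.625$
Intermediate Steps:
$m{\left(j \right)} = \frac{2 \left(3 + 2 j\right)}{-1 + j}$ ($m{\left(j \right)} = 2 \frac{j + \left(3 + j\right)}{j - 1} = 2 \frac{3 + 2 j}{-1 + j} = \frac{2 \left(3 + 2 j\right)}{-1 + j}$)
$y = \frac{5}{2}$ ($y = \frac{\left(-5\right) \frac{2 \left(3 + 2 \left(-3\right)\right)}{-1 - 3}}{-3} = - 5 \frac{2 \left(3 - 6\right)}{-4} \left(- \frac{1}{3}\right) = - 5 \cdot 2 \left(- \frac{1}{4}\right) \left(-3\right) \left(- \frac{1}{3}\right) = \left(-5\right) \frac{3}{2} \left(- \frac{1}{3}\right) = \left(- \frac{15}{2}\right) \left(- \frac{1}{3}\right) = \frac{5}{2} \approx 2.5$)
$y^{3} = \left(\frac{5}{2}\right)^{3} = \frac{125}{8}$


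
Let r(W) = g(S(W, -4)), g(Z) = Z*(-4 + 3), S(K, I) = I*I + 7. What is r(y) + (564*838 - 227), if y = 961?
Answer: 472382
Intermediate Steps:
S(K, I) = 7 + I² (S(K, I) = I² + 7 = 7 + I²)
g(Z) = -Z (g(Z) = Z*(-1) = -Z)
r(W) = -23 (r(W) = -(7 + (-4)²) = -(7 + 16) = -1*23 = -23)
r(y) + (564*838 - 227) = -23 + (564*838 - 227) = -23 + (472632 - 227) = -23 + 472405 = 472382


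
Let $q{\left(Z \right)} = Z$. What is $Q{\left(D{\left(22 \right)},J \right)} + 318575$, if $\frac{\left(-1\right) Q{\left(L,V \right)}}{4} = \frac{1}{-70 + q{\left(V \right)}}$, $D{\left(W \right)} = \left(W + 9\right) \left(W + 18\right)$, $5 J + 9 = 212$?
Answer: $\frac{46830545}{147} \approx 3.1858 \cdot 10^{5}$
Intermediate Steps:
$J = \frac{203}{5}$ ($J = - \frac{9}{5} + \frac{1}{5} \cdot 212 = - \frac{9}{5} + \frac{212}{5} = \frac{203}{5} \approx 40.6$)
$D{\left(W \right)} = \left(9 + W\right) \left(18 + W\right)$
$Q{\left(L,V \right)} = - \frac{4}{-70 + V}$
$Q{\left(D{\left(22 \right)},J \right)} + 318575 = - \frac{4}{-70 + \frac{203}{5}} + 318575 = - \frac{4}{- \frac{147}{5}} + 318575 = \left(-4\right) \left(- \frac{5}{147}\right) + 318575 = \frac{20}{147} + 318575 = \frac{46830545}{147}$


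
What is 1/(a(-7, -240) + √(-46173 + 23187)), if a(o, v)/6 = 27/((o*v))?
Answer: 840/200233681 - 78400*I*√2554/600701043 ≈ 4.1951e-6 - 0.0065958*I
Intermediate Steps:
a(o, v) = 162/(o*v) (a(o, v) = 6*(27/((o*v))) = 6*(27*(1/(o*v))) = 6*(27/(o*v)) = 162/(o*v))
1/(a(-7, -240) + √(-46173 + 23187)) = 1/(162/(-7*(-240)) + √(-46173 + 23187)) = 1/(162*(-⅐)*(-1/240) + √(-22986)) = 1/(27/280 + 3*I*√2554)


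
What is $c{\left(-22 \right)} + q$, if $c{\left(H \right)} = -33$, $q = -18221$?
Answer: $-18254$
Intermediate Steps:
$c{\left(-22 \right)} + q = -33 - 18221 = -18254$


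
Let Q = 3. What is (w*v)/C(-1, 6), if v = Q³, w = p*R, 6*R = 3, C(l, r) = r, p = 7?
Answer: 63/4 ≈ 15.750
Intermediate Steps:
R = ½ (R = (⅙)*3 = ½ ≈ 0.50000)
w = 7/2 (w = 7*(½) = 7/2 ≈ 3.5000)
v = 27 (v = 3³ = 27)
(w*v)/C(-1, 6) = ((7/2)*27)/6 = (189/2)*(⅙) = 63/4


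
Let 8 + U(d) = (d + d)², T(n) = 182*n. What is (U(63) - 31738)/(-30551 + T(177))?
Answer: -15870/1663 ≈ -9.5430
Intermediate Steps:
U(d) = -8 + 4*d² (U(d) = -8 + (d + d)² = -8 + (2*d)² = -8 + 4*d²)
(U(63) - 31738)/(-30551 + T(177)) = ((-8 + 4*63²) - 31738)/(-30551 + 182*177) = ((-8 + 4*3969) - 31738)/(-30551 + 32214) = ((-8 + 15876) - 31738)/1663 = (15868 - 31738)*(1/1663) = -15870*1/1663 = -15870/1663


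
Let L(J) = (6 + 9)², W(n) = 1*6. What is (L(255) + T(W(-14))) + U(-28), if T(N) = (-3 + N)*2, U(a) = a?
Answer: 203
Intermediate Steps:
W(n) = 6
L(J) = 225 (L(J) = 15² = 225)
T(N) = -6 + 2*N
(L(255) + T(W(-14))) + U(-28) = (225 + (-6 + 2*6)) - 28 = (225 + (-6 + 12)) - 28 = (225 + 6) - 28 = 231 - 28 = 203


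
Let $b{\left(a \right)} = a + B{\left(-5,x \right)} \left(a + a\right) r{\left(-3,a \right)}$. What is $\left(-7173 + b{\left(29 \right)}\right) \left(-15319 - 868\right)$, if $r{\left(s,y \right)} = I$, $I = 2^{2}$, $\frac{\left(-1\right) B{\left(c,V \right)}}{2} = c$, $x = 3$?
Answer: $78086088$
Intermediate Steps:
$B{\left(c,V \right)} = - 2 c$
$I = 4$
$r{\left(s,y \right)} = 4$
$b{\left(a \right)} = 81 a$ ($b{\left(a \right)} = a + \left(-2\right) \left(-5\right) \left(a + a\right) 4 = a + 10 \cdot 2 a 4 = a + 20 a 4 = a + 80 a = 81 a$)
$\left(-7173 + b{\left(29 \right)}\right) \left(-15319 - 868\right) = \left(-7173 + 81 \cdot 29\right) \left(-15319 - 868\right) = \left(-7173 + 2349\right) \left(-16187\right) = \left(-4824\right) \left(-16187\right) = 78086088$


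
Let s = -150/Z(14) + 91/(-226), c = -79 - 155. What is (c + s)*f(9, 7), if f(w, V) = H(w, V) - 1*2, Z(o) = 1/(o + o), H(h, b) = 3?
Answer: -1002175/226 ≈ -4434.4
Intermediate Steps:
c = -234
Z(o) = 1/(2*o)
f(w, V) = 1 (f(w, V) = 3 - 1*2 = 3 - 2 = 1)
s = -949291/226 (s = -150/((½)/14) + 91/(-226) = -150/((½)*(1/14)) + 91*(-1/226) = -150/1/28 - 91/226 = -150*28 - 91/226 = -4200 - 91/226 = -949291/226 ≈ -4200.4)
(c + s)*f(9, 7) = (-234 - 949291/226)*1 = -1002175/226*1 = -1002175/226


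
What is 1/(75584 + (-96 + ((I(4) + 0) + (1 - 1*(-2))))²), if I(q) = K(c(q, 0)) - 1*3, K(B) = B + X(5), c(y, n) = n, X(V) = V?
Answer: 1/83865 ≈ 1.1924e-5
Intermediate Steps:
K(B) = 5 + B (K(B) = B + 5 = 5 + B)
I(q) = 2 (I(q) = (5 + 0) - 1*3 = 5 - 3 = 2)
1/(75584 + (-96 + ((I(4) + 0) + (1 - 1*(-2))))²) = 1/(75584 + (-96 + ((2 + 0) + (1 - 1*(-2))))²) = 1/(75584 + (-96 + (2 + (1 + 2)))²) = 1/(75584 + (-96 + (2 + 3))²) = 1/(75584 + (-96 + 5)²) = 1/(75584 + (-91)²) = 1/(75584 + 8281) = 1/83865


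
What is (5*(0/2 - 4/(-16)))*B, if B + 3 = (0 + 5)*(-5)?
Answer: -35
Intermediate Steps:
B = -28 (B = -3 + (0 + 5)*(-5) = -3 + 5*(-5) = -3 - 25 = -28)
(5*(0/2 - 4/(-16)))*B = (5*(0/2 - 4/(-16)))*(-28) = (5*(0*(½) - 4*(-1/16)))*(-28) = (5*(0 + ¼))*(-28) = (5*(¼))*(-28) = (5/4)*(-28) = -35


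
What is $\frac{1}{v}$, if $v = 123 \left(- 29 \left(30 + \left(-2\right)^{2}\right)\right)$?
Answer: $- \frac{1}{121278} \approx -8.2455 \cdot 10^{-6}$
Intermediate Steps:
$v = -121278$ ($v = 123 \left(- 29 \left(30 + 4\right)\right) = 123 \left(\left(-29\right) 34\right) = 123 \left(-986\right) = -121278$)
$\frac{1}{v} = \frac{1}{-121278} = - \frac{1}{121278}$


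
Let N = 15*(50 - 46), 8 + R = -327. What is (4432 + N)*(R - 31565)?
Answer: -143294800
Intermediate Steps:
R = -335 (R = -8 - 327 = -335)
N = 60 (N = 15*4 = 60)
(4432 + N)*(R - 31565) = (4432 + 60)*(-335 - 31565) = 4492*(-31900) = -143294800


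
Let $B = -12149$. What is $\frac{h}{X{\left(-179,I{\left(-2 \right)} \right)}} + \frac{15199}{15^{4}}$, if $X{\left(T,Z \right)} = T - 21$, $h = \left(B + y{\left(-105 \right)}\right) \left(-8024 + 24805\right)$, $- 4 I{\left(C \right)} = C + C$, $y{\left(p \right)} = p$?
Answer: $\frac{208204864471}{202500} \approx 1.0282 \cdot 10^{6}$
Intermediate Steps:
$I{\left(C \right)} = - \frac{C}{2}$ ($I{\left(C \right)} = - \frac{C + C}{4} = - \frac{2 C}{4} = - \frac{C}{2}$)
$h = -205634374$ ($h = \left(-12149 - 105\right) \left(-8024 + 24805\right) = \left(-12254\right) 16781 = -205634374$)
$X{\left(T,Z \right)} = -21 + T$
$\frac{h}{X{\left(-179,I{\left(-2 \right)} \right)}} + \frac{15199}{15^{4}} = - \frac{205634374}{-21 - 179} + \frac{15199}{15^{4}} = - \frac{205634374}{-200} + \frac{15199}{50625} = \left(-205634374\right) \left(- \frac{1}{200}\right) + 15199 \cdot \frac{1}{50625} = \frac{102817187}{100} + \frac{15199}{50625} = \frac{208204864471}{202500}$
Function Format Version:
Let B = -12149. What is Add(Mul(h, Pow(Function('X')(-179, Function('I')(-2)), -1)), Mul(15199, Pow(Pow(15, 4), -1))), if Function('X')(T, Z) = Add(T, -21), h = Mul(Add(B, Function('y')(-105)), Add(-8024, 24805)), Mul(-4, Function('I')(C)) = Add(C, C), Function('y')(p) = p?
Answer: Rational(208204864471, 202500) ≈ 1.0282e+6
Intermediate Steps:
Function('I')(C) = Mul(Rational(-1, 2), C) (Function('I')(C) = Mul(Rational(-1, 4), Add(C, C)) = Mul(Rational(-1, 4), Mul(2, C)) = Mul(Rational(-1, 2), C))
h = -205634374 (h = Mul(Add(-12149, -105), Add(-8024, 24805)) = Mul(-12254, 16781) = -205634374)
Function('X')(T, Z) = Add(-21, T)
Add(Mul(h, Pow(Function('X')(-179, Function('I')(-2)), -1)), Mul(15199, Pow(Pow(15, 4), -1))) = Add(Mul(-205634374, Pow(Add(-21, -179), -1)), Mul(15199, Pow(Pow(15, 4), -1))) = Add(Mul(-205634374, Pow(-200, -1)), Mul(15199, Pow(50625, -1))) = Add(Mul(-205634374, Rational(-1, 200)), Mul(15199, Rational(1, 50625))) = Add(Rational(102817187, 100), Rational(15199, 50625)) = Rational(208204864471, 202500)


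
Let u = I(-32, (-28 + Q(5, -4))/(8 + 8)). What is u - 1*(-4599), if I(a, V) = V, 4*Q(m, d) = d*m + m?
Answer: 294209/64 ≈ 4597.0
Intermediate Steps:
Q(m, d) = m/4 + d*m/4 (Q(m, d) = (d*m + m)/4 = (m + d*m)/4 = m/4 + d*m/4)
u = -127/64 (u = (-28 + (1/4)*5*(1 - 4))/(8 + 8) = (-28 + (1/4)*5*(-3))/16 = (-28 - 15/4)*(1/16) = -127/4*1/16 = -127/64 ≈ -1.9844)
u - 1*(-4599) = -127/64 - 1*(-4599) = -127/64 + 4599 = 294209/64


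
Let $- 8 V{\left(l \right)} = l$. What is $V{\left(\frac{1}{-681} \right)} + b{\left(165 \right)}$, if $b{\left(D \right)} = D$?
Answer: $\frac{898921}{5448} \approx 165.0$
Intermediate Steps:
$V{\left(l \right)} = - \frac{l}{8}$
$V{\left(\frac{1}{-681} \right)} + b{\left(165 \right)} = - \frac{1}{8 \left(-681\right)} + 165 = \left(- \frac{1}{8}\right) \left(- \frac{1}{681}\right) + 165 = \frac{1}{5448} + 165 = \frac{898921}{5448}$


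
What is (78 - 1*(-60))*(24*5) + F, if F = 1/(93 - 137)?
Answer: 728639/44 ≈ 16560.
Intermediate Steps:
F = -1/44 (F = 1/(-44) = -1/44 ≈ -0.022727)
(78 - 1*(-60))*(24*5) + F = (78 - 1*(-60))*(24*5) - 1/44 = (78 + 60)*120 - 1/44 = 138*120 - 1/44 = 16560 - 1/44 = 728639/44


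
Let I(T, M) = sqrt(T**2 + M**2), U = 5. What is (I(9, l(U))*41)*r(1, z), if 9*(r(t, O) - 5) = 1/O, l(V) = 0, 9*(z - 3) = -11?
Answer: 29889/16 ≈ 1868.1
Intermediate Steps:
z = 16/9 (z = 3 + (1/9)*(-11) = 3 - 11/9 = 16/9 ≈ 1.7778)
r(t, O) = 5 + 1/(9*O)
I(T, M) = sqrt(M**2 + T**2)
(I(9, l(U))*41)*r(1, z) = (sqrt(0**2 + 9**2)*41)*(5 + 1/(9*(16/9))) = (sqrt(0 + 81)*41)*(5 + (1/9)*(9/16)) = (sqrt(81)*41)*(5 + 1/16) = (9*41)*(81/16) = 369*(81/16) = 29889/16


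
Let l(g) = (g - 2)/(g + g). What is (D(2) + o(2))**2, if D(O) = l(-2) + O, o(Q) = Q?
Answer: 25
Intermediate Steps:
l(g) = (-2 + g)/(2*g) (l(g) = (-2 + g)/((2*g)) = (-2 + g)*(1/(2*g)) = (-2 + g)/(2*g))
D(O) = 1 + O (D(O) = (1/2)*(-2 - 2)/(-2) + O = (1/2)*(-1/2)*(-4) + O = 1 + O)
(D(2) + o(2))**2 = ((1 + 2) + 2)**2 = (3 + 2)**2 = 5**2 = 25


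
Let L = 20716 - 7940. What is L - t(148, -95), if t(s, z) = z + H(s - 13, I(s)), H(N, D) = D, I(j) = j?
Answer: 12723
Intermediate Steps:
L = 12776
t(s, z) = s + z (t(s, z) = z + s = s + z)
L - t(148, -95) = 12776 - (148 - 95) = 12776 - 1*53 = 12776 - 53 = 12723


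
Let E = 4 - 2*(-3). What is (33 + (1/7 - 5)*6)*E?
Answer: 270/7 ≈ 38.571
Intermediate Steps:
E = 10 (E = 4 + 6 = 10)
(33 + (1/7 - 5)*6)*E = (33 + (1/7 - 5)*6)*10 = (33 + (⅐ - 5)*6)*10 = (33 - 34/7*6)*10 = (33 - 204/7)*10 = (27/7)*10 = 270/7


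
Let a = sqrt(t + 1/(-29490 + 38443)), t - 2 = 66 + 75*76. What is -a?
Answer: -sqrt(462341022465)/8953 ≈ -75.947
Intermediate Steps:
t = 5768 (t = 2 + (66 + 75*76) = 2 + (66 + 5700) = 2 + 5766 = 5768)
a = sqrt(462341022465)/8953 (a = sqrt(5768 + 1/(-29490 + 38443)) = sqrt(5768 + 1/8953) = sqrt(51640905/8953) = sqrt(462341022465)/8953 ≈ 75.947)
-a = -sqrt(462341022465)/8953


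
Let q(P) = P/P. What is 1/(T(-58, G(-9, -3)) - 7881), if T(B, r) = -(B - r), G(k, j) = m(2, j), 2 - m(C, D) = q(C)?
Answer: -1/7822 ≈ -0.00012784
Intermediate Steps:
q(P) = 1
m(C, D) = 1 (m(C, D) = 2 - 1*1 = 2 - 1 = 1)
G(k, j) = 1
T(B, r) = r - B
1/(T(-58, G(-9, -3)) - 7881) = 1/((1 - 1*(-58)) - 7881) = 1/((1 + 58) - 7881) = 1/(59 - 7881) = 1/(-7822) = -1/7822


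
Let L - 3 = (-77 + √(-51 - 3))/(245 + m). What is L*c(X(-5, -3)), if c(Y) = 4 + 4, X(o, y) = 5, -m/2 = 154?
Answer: 304/9 - 8*I*√6/21 ≈ 33.778 - 0.93314*I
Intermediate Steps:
m = -308 (m = -2*154 = -308)
c(Y) = 8
L = 38/9 - I*√6/21 (L = 3 + (-77 + √(-51 - 3))/(245 - 308) = 3 + (-77 + √(-54))/(-63) = 3 + (-77 + 3*I*√6)*(-1/63) = 3 + (11/9 - I*√6/21) = 38/9 - I*√6/21 ≈ 4.2222 - 0.11664*I)
L*c(X(-5, -3)) = (38/9 - I*√6/21)*8 = 304/9 - 8*I*√6/21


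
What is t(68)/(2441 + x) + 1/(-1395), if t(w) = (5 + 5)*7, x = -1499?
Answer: 16118/219015 ≈ 0.073593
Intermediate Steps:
t(w) = 70 (t(w) = 10*7 = 70)
t(68)/(2441 + x) + 1/(-1395) = 70/(2441 - 1499) + 1/(-1395) = 70/942 - 1/1395 = 70*(1/942) - 1/1395 = 35/471 - 1/1395 = 16118/219015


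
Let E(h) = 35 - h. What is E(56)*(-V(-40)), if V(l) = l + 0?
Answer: -840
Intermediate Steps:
V(l) = l
E(56)*(-V(-40)) = (35 - 1*56)*(-1*(-40)) = (35 - 56)*40 = -21*40 = -840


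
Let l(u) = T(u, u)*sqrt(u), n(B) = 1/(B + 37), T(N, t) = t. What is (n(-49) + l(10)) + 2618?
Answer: 31415/12 + 10*sqrt(10) ≈ 2649.5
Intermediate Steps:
n(B) = 1/(37 + B)
l(u) = u**(3/2) (l(u) = u*sqrt(u) = u**(3/2))
(n(-49) + l(10)) + 2618 = (1/(37 - 49) + 10**(3/2)) + 2618 = (1/(-12) + 10*sqrt(10)) + 2618 = (-1/12 + 10*sqrt(10)) + 2618 = 31415/12 + 10*sqrt(10)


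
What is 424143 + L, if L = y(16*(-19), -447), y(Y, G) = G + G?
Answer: 423249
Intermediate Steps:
y(Y, G) = 2*G
L = -894 (L = 2*(-447) = -894)
424143 + L = 424143 - 894 = 423249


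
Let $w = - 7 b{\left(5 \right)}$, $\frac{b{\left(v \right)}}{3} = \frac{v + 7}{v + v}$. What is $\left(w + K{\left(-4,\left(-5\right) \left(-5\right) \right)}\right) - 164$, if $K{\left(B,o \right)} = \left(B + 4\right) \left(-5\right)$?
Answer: $- \frac{946}{5} \approx -189.2$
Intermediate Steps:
$b{\left(v \right)} = \frac{3 \left(7 + v\right)}{2 v}$ ($b{\left(v \right)} = 3 \frac{v + 7}{v + v} = 3 \frac{7 + v}{2 v} = \frac{3 \left(7 + v\right)}{2 v}$)
$K{\left(B,o \right)} = -20 - 5 B$ ($K{\left(B,o \right)} = \left(4 + B\right) \left(-5\right) = -20 - 5 B$)
$w = - \frac{126}{5}$ ($w = - 7 \frac{3 \left(7 + 5\right)}{2 \cdot 5} = - 7 \cdot \frac{3}{2} \cdot \frac{1}{5} \cdot 12 = \left(-7\right) \frac{18}{5} = - \frac{126}{5} \approx -25.2$)
$\left(w + K{\left(-4,\left(-5\right) \left(-5\right) \right)}\right) - 164 = \left(- \frac{126}{5} - 0\right) - 164 = \left(- \frac{126}{5} + \left(-20 + 20\right)\right) - 164 = \left(- \frac{126}{5} + 0\right) - 164 = - \frac{126}{5} - 164 = - \frac{946}{5}$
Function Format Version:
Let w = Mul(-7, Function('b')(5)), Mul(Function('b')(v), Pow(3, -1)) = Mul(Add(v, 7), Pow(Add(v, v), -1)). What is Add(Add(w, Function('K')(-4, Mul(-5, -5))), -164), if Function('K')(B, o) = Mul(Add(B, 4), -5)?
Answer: Rational(-946, 5) ≈ -189.20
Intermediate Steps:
Function('b')(v) = Mul(Rational(3, 2), Pow(v, -1), Add(7, v)) (Function('b')(v) = Mul(3, Mul(Add(v, 7), Pow(Add(v, v), -1))) = Mul(3, Mul(Add(7, v), Pow(Mul(2, v), -1))) = Mul(3, Mul(Add(7, v), Mul(Rational(1, 2), Pow(v, -1)))) = Mul(3, Mul(Rational(1, 2), Pow(v, -1), Add(7, v))) = Mul(Rational(3, 2), Pow(v, -1), Add(7, v)))
Function('K')(B, o) = Add(-20, Mul(-5, B)) (Function('K')(B, o) = Mul(Add(4, B), -5) = Add(-20, Mul(-5, B)))
w = Rational(-126, 5) (w = Mul(-7, Mul(Rational(3, 2), Pow(5, -1), Add(7, 5))) = Mul(-7, Mul(Rational(3, 2), Rational(1, 5), 12)) = Mul(-7, Rational(18, 5)) = Rational(-126, 5) ≈ -25.200)
Add(Add(w, Function('K')(-4, Mul(-5, -5))), -164) = Add(Add(Rational(-126, 5), Add(-20, Mul(-5, -4))), -164) = Add(Add(Rational(-126, 5), Add(-20, 20)), -164) = Add(Add(Rational(-126, 5), 0), -164) = Add(Rational(-126, 5), -164) = Rational(-946, 5)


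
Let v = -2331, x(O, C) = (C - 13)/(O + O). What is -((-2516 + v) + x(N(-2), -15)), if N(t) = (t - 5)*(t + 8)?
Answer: 14540/3 ≈ 4846.7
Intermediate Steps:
N(t) = (-5 + t)*(8 + t)
x(O, C) = (-13 + C)/(2*O) (x(O, C) = (-13 + C)/((2*O)) = (-13 + C)*(1/(2*O)) = (-13 + C)/(2*O))
-((-2516 + v) + x(N(-2), -15)) = -((-2516 - 2331) + (-13 - 15)/(2*(-40 + (-2)**2 + 3*(-2)))) = -(-4847 + (1/2)*(-28)/(-40 + 4 - 6)) = -(-4847 + (1/2)*(-28)/(-42)) = -(-4847 + (1/2)*(-1/42)*(-28)) = -(-4847 + 1/3) = -1*(-14540/3) = 14540/3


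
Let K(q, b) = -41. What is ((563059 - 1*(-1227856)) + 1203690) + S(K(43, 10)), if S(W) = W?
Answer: 2994564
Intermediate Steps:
((563059 - 1*(-1227856)) + 1203690) + S(K(43, 10)) = ((563059 - 1*(-1227856)) + 1203690) - 41 = ((563059 + 1227856) + 1203690) - 41 = (1790915 + 1203690) - 41 = 2994605 - 41 = 2994564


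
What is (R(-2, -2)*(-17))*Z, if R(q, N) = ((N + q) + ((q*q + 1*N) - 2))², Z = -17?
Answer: 4624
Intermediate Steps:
R(q, N) = (-2 + q + q² + 2*N)² (R(q, N) = ((N + q) + ((q² + N) - 2))² = ((N + q) + ((N + q²) - 2))² = ((N + q) + (-2 + N + q²))² = (-2 + q + q² + 2*N)²)
(R(-2, -2)*(-17))*Z = ((-2 - 2 + (-2)² + 2*(-2))²*(-17))*(-17) = ((-2 - 2 + 4 - 4)²*(-17))*(-17) = ((-4)²*(-17))*(-17) = (16*(-17))*(-17) = -272*(-17) = 4624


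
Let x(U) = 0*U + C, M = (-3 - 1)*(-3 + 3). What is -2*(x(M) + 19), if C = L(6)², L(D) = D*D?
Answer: -2630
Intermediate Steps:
L(D) = D²
C = 1296 (C = (6²)² = 36² = 1296)
M = 0 (M = -4*0 = 0)
x(U) = 1296 (x(U) = 0*U + 1296 = 0 + 1296 = 1296)
-2*(x(M) + 19) = -2*(1296 + 19) = -2*1315 = -2630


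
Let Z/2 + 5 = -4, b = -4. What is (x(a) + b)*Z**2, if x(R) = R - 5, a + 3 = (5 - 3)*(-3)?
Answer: -5832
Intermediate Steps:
a = -9 (a = -3 + (5 - 3)*(-3) = -3 + 2*(-3) = -3 - 6 = -9)
x(R) = -5 + R
Z = -18 (Z = -10 + 2*(-4) = -10 - 8 = -18)
(x(a) + b)*Z**2 = ((-5 - 9) - 4)*(-18)**2 = (-14 - 4)*324 = -18*324 = -5832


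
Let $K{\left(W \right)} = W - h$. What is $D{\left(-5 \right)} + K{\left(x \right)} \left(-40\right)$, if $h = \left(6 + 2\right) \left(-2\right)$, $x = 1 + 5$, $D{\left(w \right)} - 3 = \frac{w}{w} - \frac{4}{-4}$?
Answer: $-875$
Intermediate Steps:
$D{\left(w \right)} = 5$ ($D{\left(w \right)} = 3 + \left(\frac{w}{w} - \frac{4}{-4}\right) = 3 + \left(1 - -1\right) = 3 + \left(1 + 1\right) = 3 + 2 = 5$)
$x = 6$
$h = -16$ ($h = 8 \left(-2\right) = -16$)
$K{\left(W \right)} = 16 + W$ ($K{\left(W \right)} = W - -16 = W + 16 = 16 + W$)
$D{\left(-5 \right)} + K{\left(x \right)} \left(-40\right) = 5 + \left(16 + 6\right) \left(-40\right) = 5 + 22 \left(-40\right) = 5 - 880 = -875$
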